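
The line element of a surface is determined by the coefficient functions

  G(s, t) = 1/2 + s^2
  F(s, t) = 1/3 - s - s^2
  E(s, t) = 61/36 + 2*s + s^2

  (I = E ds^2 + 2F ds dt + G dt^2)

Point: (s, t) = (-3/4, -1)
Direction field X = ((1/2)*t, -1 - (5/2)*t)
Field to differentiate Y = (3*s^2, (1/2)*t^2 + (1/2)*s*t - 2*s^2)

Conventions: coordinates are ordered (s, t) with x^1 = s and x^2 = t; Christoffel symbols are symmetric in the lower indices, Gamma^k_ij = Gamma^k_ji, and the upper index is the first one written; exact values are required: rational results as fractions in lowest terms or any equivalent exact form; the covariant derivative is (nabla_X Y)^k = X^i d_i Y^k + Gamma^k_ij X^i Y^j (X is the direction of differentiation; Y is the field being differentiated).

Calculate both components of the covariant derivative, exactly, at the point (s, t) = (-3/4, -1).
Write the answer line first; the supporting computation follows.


Answer: (nabla_X Y)^s = 4455/1228, (nabla_X Y)^t = -30749/4912

E = 109/144, F = 25/48, G = 17/16 at the point
E_s = 1/2, E_t = 0, F_s = 1/2, F_t = 0, G_s = -3/2, G_t = 0
EG - F^2 = 307/576;  g^inv = (576/307) * [[17/16, -25/48], [-25/48, 109/144]]
first-kind symbols [ij,l] = (1/2)(d_i g_jl + d_j g_il - d_l g_ij): [ss,s] = E_s/2 = 1/4, [ss,t] = F_s - E_t/2 = 1/2, [st,s] = E_t/2 = 0, [st,t] = G_s/2 = -3/4, [tt,s] = F_t - G_s/2 = 3/4, [tt,t] = G_t/2 = 0
Gamma^s_ij = (G*[ij,s] - F*[ij,t])/(EG - F^2), Gamma^t_ij = (E*[ij,t] - F*[ij,s])/(EG - F^2)
Gamma_sss = 3/307, Gamma_sst = 225/307, Gamma_stt = 459/307, Gamma_tss = 143/307, Gamma_tst = -327/307, Gamma_ttt = -225/307
X = (-1/2, 3/2), Y = (27/16, -1/4) at the point


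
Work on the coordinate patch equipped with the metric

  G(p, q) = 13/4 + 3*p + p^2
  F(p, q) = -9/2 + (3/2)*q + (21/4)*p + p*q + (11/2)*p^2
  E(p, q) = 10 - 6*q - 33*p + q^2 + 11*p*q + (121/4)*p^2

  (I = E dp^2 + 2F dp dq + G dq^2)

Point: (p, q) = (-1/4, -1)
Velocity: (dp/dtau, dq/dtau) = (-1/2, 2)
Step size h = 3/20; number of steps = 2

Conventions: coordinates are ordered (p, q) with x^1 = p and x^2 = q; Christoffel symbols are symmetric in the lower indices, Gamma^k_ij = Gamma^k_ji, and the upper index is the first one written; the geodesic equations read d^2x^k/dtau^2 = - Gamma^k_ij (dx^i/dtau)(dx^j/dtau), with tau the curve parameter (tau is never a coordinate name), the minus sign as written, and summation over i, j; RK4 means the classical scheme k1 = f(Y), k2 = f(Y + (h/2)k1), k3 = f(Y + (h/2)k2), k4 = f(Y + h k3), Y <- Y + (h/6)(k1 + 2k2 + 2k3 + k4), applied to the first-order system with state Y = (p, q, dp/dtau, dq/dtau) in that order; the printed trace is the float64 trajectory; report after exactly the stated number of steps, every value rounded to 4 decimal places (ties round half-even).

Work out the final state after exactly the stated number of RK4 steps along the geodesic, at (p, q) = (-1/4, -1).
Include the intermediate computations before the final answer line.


f(Y) = (dp/dtau, dq/dtau, -Gamma^p_ij Y'^i Y'^j, -Gamma^q_ij Y'^i Y'^j) with the Gammas evaluated at the stage position; h = 0.150000; intermediate values shown to 6 dp
step 0: p = -0.2500, q = -1.0000, dp/dtau = -0.5000, dq/dtau = 2.0000
step 1:
  k1: at (p, q) = (-0.250000, -1.000000), (dp/dtau, dq/dtau) = (-0.500000, 2.000000); Gamma_ppp = -0.939891, Gamma_ppq = -0.170889, Gamma_pqq = 0.000000, Gamma_qpp = 0.218579, Gamma_qpq = 0.039742, Gamma_qqq = 0.000000; k1 = (-0.500000, 2.000000, -0.106806, 0.024839)
  k2: at (p, q) = (-0.287500, -0.850000), (dp/dtau, dq/dtau) = (-0.508010, 2.001863); Gamma_ppp = -0.934412, Gamma_ppq = -0.169893, Gamma_pqq = 0.000000, Gamma_qpp = 0.208603, Gamma_qpq = 0.037928, Gamma_qqq = 0.000000; k2 = (-0.508010, 2.001863, -0.104403, 0.023308)
  k3: at (p, q) = (-0.288101, -0.849860), (dp/dtau, dq/dtau) = (-0.507830, 2.001748); Gamma_ppp = -0.933994, Gamma_ppq = -0.169817, Gamma_pqq = 0.000000, Gamma_qpp = 0.208285, Gamma_qpq = 0.037870, Gamma_qqq = 0.000000; k3 = (-0.507830, 2.001748, -0.104385, 0.023278)
  k4: at (p, q) = (-0.326175, -0.699738), (dp/dtau, dq/dtau) = (-0.515658, 2.003492); Gamma_ppp = -0.928030, Gamma_ppq = -0.168733, Gamma_pqq = 0.000000, Gamma_qpp = 0.198290, Gamma_qpq = 0.036053, Gamma_qqq = 0.000000; k4 = (-0.515658, 2.003492, -0.101875, 0.021767)
  Y <- Y + (h/6)(k1 + 2k2 + 2k3 + k4): p = -0.3262, q = -0.6997, dp/dtau = -0.5157, dq/dtau = 2.0035
step 2:
  k1: at (p, q) = (-0.326183, -0.699732), (dp/dtau, dq/dtau) = (-0.515656, 2.003494); Gamma_ppp = -0.928024, Gamma_ppq = -0.168732, Gamma_pqq = 0.000000, Gamma_qpp = 0.198286, Gamma_qpq = 0.036052, Gamma_qqq = 0.000000; k1 = (-0.515656, 2.003494, -0.101875, 0.021767)
  k2: at (p, q) = (-0.364858, -0.549470), (dp/dtau, dq/dtau) = (-0.523297, 2.005127); Gamma_ppp = -0.921570, Gamma_ppq = -0.167558, Gamma_pqq = 0.000000, Gamma_qpp = 0.188279, Gamma_qpq = 0.034233, Gamma_qqq = 0.000000; k2 = (-0.523297, 2.005127, -0.099267, 0.020281)
  k3: at (p, q) = (-0.365431, -0.549348), (dp/dtau, dq/dtau) = (-0.523102, 2.005015); Gamma_ppp = -0.921173, Gamma_ppq = -0.167486, Gamma_pqq = 0.000000, Gamma_qpp = 0.188000, Gamma_qpq = 0.034182, Gamma_qqq = 0.000000; k3 = (-0.523102, 2.005015, -0.099262, 0.020258)
  k4: at (p, q) = (-0.404649, -0.398980), (dp/dtau, dq/dtau) = (-0.530546, 2.006533); Gamma_ppp = -0.914281, Gamma_ppq = -0.166233, Gamma_pqq = 0.000000, Gamma_qpp = 0.178052, Gamma_qpq = 0.032373, Gamma_qqq = 0.000000; k4 = (-0.530546, 2.006533, -0.096578, 0.018808)
  Y <- Y + (h/6)(k1 + 2k2 + 2k3 + k4): p = -0.4047, q = -0.3990, dp/dtau = -0.5305, dq/dtau = 2.0065

Answer: p = -0.4047, q = -0.3990, dp/dtau = -0.5305, dq/dtau = 2.0065


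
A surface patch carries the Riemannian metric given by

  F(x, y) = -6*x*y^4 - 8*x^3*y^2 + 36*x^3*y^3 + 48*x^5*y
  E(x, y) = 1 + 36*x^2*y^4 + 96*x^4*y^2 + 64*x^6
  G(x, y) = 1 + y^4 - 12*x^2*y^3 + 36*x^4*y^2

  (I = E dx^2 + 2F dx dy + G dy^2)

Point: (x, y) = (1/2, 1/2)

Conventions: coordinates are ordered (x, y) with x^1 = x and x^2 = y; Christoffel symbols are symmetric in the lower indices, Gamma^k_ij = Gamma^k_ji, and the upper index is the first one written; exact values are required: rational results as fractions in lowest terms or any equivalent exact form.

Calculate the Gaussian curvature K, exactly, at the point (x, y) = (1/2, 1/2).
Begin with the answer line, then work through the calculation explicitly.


Answer: K = -448/1587

E = 65/16, F = 7/8, G = 5/4, EG - F^2 = 69/16 at the point
E_x = 105/4, E_y = 21/2, F_x = 9, F_y = 19/8, G_x = 3, G_y = 1/2
E_yy = 39, F_xy = 105/4, G_xx = 24
Compute both Brioschi determinants and normalise by (EG - F^2)^2.
M1 = [[-E_yy/2 + F_xy - G_xx/2, E_x/2, F_x - E_y/2], [F_y - G_x/2, E, F], [G_y/2, F, G]] = [[-21/4, 105/8, 15/4], [7/8, 65/16, 7/8], [1/4, 7/8, 5/4]]; det M1 = -561/16
M2 = [[0, E_y/2, G_x/2], [E_y/2, E, F], [G_x/2, F, G]] = [[0, 21/4, 3/2], [21/4, 65/16, 7/8], [3/2, 7/8, 5/4]]; det M2 = -477/16
det M1 - det M2 = -21/4; K = -21/4 / (69/16)^2 = -448/1587


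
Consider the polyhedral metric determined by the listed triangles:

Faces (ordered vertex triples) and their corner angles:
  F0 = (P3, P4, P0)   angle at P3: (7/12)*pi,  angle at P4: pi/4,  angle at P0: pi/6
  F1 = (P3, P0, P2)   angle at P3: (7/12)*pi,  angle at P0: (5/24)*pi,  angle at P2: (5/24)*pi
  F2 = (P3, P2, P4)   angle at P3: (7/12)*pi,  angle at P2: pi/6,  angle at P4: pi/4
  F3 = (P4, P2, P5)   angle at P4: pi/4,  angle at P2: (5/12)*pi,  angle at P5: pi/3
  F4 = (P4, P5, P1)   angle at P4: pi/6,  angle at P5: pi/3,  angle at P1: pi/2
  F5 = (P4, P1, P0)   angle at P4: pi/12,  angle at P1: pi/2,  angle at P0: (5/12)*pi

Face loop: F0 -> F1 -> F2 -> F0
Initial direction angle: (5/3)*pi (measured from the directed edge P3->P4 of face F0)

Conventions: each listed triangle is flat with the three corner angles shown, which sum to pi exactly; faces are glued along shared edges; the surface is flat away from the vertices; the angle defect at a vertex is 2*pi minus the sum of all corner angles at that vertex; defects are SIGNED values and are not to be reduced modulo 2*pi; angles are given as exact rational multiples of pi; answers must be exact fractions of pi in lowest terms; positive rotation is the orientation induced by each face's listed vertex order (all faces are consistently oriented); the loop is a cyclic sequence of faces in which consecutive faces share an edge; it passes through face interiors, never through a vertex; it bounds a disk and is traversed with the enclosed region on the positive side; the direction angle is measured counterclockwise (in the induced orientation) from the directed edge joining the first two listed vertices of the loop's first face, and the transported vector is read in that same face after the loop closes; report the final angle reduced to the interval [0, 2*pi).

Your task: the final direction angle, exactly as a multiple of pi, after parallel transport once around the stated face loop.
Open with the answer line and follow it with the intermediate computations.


Answer: final direction angle = (23/12)*pi

enclosed vertex P3: corner angles sum to (7/4)*pi, defect = 2*pi - (7/4)*pi = pi/4
summing the enclosed defects onto the initial angle, mod 2*pi in the induced orientation:
final angle = (5/3)*pi + pi/4 = (23/12)*pi (mod 2*pi)


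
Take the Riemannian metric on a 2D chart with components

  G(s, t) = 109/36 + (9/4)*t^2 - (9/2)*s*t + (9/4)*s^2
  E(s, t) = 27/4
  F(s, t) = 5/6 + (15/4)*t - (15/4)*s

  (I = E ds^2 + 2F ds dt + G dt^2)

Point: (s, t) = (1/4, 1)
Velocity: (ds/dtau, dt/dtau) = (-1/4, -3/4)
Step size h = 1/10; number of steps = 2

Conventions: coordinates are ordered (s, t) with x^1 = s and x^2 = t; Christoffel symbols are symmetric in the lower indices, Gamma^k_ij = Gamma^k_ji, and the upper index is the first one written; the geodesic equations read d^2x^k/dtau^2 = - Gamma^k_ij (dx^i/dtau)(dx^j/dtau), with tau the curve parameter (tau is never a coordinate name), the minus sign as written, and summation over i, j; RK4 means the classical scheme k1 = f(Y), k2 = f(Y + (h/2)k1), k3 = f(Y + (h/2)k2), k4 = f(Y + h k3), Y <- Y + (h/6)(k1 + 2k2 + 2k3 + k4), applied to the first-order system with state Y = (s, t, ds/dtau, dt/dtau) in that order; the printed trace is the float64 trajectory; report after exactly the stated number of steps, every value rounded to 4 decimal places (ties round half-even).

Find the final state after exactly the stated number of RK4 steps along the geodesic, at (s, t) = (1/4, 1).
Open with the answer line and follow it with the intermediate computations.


Answer: s = 0.1848, t = 0.8639, ds/dtau = -0.3965, dt/dtau = -0.6094

f(Y) = (ds/dtau, dt/dtau, -Gamma^s_ij Y'^i Y'^j, -Gamma^t_ij Y'^i Y'^j) with the Gammas evaluated at the stage position; h = 0.100000; intermediate values shown to 6 dp
step 0: s = 0.2500, t = 1.0000, ds/dtau = -0.2500, dt/dtau = -0.7500
step 1:
  k1: at (s, t) = (0.250000, 1.000000), (ds/dtau, dt/dtau) = (-0.250000, -0.750000); Gamma_sss = 0.871466, Gamma_sst = 0.392160, Gamma_stt = 1.095910, Gamma_tss = -1.613457, Gamma_tst = -0.726055, Gamma_ttt = -0.537570; k1 = (-0.250000, -0.750000, -0.817976, 0.675495)
  k2: at (s, t) = (0.237500, 0.962500), (ds/dtau, dt/dtau) = (-0.290899, -0.716225); Gamma_sss = 0.842891, Gamma_sst = 0.366657, Gamma_stt = 1.067071, Gamma_tss = -1.601739, Gamma_tst = -0.696757, Gamma_ttt = -0.512791; k2 = (-0.290899, -0.716225, -0.771497, 0.688931)
  k3: at (s, t) = (0.235455, 0.964189), (ds/dtau, dt/dtau) = (-0.288575, -0.715553); Gamma_sss = 0.847137, Gamma_sst = 0.370402, Gamma_stt = 1.071301, Gamma_tss = -1.603487, Gamma_tst = -0.701109, Gamma_ttt = -0.516430; k3 = (-0.288575, -0.715553, -0.772039, 0.687497)
  k4: at (s, t) = (0.221143, 0.928445), (ds/dtau, dt/dtau) = (-0.327204, -0.681250); Gamma_sss = 0.822867, Gamma_sst = 0.349210, Gamma_stt = 1.047377, Gamma_tss = -1.593462, Gamma_tst = -0.676235, Gamma_ttt = -0.495842; k4 = (-0.327204, -0.681250, -0.729871, 0.702197)
  Y <- Y + (h/6)(k1 + 2k2 + 2k3 + k4): s = 0.2211, t = 0.9284, ds/dtau = -0.3272, dt/dtau = -0.6812
step 2:
  k1: at (s, t) = (0.221064, 0.928420), (ds/dtau, dt/dtau) = (-0.327249, -0.681158); Gamma_sss = 0.822928, Gamma_sst = 0.349262, Gamma_stt = 1.047436, Gamma_tss = -1.593487, Gamma_tst = -0.676297, Gamma_ttt = -0.495892; k1 = (-0.327249, -0.681158, -0.729820, 0.702235)
  k2: at (s, t) = (0.204702, 0.894362), (ds/dtau, dt/dtau) = (-0.363740, -0.646046); Gamma_sss = 0.803077, Gamma_sst = 0.332310, Gamma_stt = 1.028321, Gamma_tss = -1.585225, Gamma_tst = -0.655960, Gamma_ttt = -0.479427; k2 = (-0.363740, -0.646046, -0.691629, 0.718128)
  k3: at (s, t) = (0.202877, 0.896118), (ds/dtau, dt/dtau) = (-0.361830, -0.645251); Gamma_sss = 0.807080, Gamma_sst = 0.335700, Gamma_stt = 1.032142, Gamma_tss = -1.586895, Gamma_tst = -0.660060, Gamma_ttt = -0.482720; k3 = (-0.361830, -0.645251, -0.692148, 0.716948)
  k4: at (s, t) = (0.184881, 0.863895), (ds/dtau, dt/dtau) = (-0.396463, -0.609463); Gamma_sss = 0.791216, Gamma_sst = 0.322348, Gamma_stt = 1.017092, Gamma_tss = -1.580262, Gamma_tst = -0.643812, Gamma_ttt = -0.469752; k4 = (-0.396463, -0.609463, -0.657937, 0.734006)
  Y <- Y + (h/6)(k1 + 2k2 + 2k3 + k4): s = 0.1848, t = 0.8639, ds/dtau = -0.3965, dt/dtau = -0.6094


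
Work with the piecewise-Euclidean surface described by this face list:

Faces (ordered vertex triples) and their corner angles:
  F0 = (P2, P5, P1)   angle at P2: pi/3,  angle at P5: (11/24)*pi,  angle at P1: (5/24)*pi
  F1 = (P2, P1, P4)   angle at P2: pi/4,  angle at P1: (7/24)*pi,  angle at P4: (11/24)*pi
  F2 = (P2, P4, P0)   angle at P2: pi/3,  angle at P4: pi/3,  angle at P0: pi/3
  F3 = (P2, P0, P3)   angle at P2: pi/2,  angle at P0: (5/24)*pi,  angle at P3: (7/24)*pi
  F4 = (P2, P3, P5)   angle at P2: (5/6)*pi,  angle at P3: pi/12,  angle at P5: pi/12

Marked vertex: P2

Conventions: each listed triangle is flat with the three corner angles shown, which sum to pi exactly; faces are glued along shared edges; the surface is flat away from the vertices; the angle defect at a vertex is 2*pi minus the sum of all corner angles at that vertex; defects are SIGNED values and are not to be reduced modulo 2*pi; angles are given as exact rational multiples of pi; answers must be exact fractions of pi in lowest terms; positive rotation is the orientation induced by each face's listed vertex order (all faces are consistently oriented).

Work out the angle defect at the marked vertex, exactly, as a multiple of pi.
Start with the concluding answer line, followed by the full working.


Answer: defect(P2) = -pi/4

Sum of corner angles at P2: (9/4)*pi
defect = 2*pi - (9/4)*pi


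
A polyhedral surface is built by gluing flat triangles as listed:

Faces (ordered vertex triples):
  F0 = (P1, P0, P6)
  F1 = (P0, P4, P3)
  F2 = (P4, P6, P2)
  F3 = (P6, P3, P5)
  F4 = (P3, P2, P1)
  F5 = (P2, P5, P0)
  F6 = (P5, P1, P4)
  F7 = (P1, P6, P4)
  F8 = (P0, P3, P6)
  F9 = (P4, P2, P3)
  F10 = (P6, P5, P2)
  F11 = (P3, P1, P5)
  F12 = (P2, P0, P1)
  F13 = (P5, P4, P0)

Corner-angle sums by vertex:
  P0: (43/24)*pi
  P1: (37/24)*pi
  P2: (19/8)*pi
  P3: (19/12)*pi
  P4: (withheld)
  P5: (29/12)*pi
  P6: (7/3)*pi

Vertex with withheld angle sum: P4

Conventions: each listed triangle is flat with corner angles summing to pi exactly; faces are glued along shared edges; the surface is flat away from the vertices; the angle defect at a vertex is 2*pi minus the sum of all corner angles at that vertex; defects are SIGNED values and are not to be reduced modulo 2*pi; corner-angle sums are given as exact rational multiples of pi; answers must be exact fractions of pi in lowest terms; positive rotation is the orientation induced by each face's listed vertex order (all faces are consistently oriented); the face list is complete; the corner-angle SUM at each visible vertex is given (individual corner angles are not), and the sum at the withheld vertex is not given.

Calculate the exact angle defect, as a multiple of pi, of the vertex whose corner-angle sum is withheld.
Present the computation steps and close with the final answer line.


V = 7, E = 21, F = 14; chi = V - E + F = 0
Gauss-Bonnet: total defect = 2*pi*chi = 0; visible defects sum to -pi/24

Answer: defect(P4) = pi/24


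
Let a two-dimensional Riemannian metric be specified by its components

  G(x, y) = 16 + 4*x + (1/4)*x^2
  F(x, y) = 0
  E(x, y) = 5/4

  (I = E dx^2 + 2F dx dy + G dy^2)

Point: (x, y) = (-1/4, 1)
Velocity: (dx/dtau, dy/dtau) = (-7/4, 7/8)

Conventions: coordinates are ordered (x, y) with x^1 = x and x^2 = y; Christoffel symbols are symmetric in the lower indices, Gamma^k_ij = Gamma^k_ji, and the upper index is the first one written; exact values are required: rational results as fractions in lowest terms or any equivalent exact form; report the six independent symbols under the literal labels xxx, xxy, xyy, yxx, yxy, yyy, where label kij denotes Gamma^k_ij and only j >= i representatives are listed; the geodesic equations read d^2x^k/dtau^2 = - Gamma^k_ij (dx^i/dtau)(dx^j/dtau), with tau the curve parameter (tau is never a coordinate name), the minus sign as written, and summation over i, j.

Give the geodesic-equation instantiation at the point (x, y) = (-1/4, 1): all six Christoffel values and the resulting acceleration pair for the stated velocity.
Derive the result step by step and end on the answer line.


E = 5/4, F = 0, G = 961/64 at the point
E_x = 0, E_y = 0, F_x = 0, F_y = 0, G_x = 31/8, G_y = 0
EG - F^2 = 4805/256;  g^inv = (256/4805) * [[961/64, 0], [0, 5/4]]
first-kind symbols [ij,l] = (1/2)(d_i g_jl + d_j g_il - d_l g_ij): [xx,x] = E_x/2 = 0, [xx,y] = F_x - E_y/2 = 0, [xy,x] = E_y/2 = 0, [xy,y] = G_x/2 = 31/16, [yy,x] = F_y - G_x/2 = -31/16, [yy,y] = G_y/2 = 0
Gamma^x_ij = (G*[ij,x] - F*[ij,y])/(EG - F^2), Gamma^y_ij = (E*[ij,y] - F*[ij,x])/(EG - F^2)
Gamma_xxx = 0, Gamma_xxy = 0, Gamma_xyy = -31/20, Gamma_yxx = 0, Gamma_yxy = 4/31, Gamma_yyy = 0
d^2x/dtau^2 = -(Gamma_xxx*(-7/4)^2 + 2*Gamma_xxy*(-7/4)*(7/8) + Gamma_xyy*(7/8)^2) = 1519/1280
d^2y/dtau^2 = -(Gamma_yxx*(-7/4)^2 + 2*Gamma_yxy*(-7/4)*(7/8) + Gamma_yyy*(7/8)^2) = 49/124

Answer: Gamma_xxx = 0, Gamma_xxy = 0, Gamma_xyy = -31/20, Gamma_yxx = 0, Gamma_yxy = 4/31, Gamma_yyy = 0; accelerations (d^2x/dtau^2, d^2y/dtau^2) = (1519/1280, 49/124)


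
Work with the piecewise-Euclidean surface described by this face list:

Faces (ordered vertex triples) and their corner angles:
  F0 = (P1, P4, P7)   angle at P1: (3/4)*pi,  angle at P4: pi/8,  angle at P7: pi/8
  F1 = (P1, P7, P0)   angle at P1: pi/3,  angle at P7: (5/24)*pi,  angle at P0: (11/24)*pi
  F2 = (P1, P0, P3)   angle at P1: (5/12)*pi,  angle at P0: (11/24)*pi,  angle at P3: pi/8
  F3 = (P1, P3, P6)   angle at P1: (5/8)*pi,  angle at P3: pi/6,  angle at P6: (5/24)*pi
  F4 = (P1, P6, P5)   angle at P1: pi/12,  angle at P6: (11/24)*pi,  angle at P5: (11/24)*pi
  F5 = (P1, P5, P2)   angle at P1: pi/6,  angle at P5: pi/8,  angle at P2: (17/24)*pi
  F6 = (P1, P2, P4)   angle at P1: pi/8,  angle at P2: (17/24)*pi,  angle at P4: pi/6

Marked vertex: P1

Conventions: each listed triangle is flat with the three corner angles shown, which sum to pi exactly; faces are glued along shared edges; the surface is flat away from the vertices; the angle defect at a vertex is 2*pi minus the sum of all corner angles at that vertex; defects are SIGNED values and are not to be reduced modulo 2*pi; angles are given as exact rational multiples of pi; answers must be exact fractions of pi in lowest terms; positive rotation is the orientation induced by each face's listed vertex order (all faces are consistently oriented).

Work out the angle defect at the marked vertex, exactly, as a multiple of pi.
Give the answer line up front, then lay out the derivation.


Answer: defect(P1) = -pi/2

Sum of corner angles at P1: (5/2)*pi
defect = 2*pi - (5/2)*pi


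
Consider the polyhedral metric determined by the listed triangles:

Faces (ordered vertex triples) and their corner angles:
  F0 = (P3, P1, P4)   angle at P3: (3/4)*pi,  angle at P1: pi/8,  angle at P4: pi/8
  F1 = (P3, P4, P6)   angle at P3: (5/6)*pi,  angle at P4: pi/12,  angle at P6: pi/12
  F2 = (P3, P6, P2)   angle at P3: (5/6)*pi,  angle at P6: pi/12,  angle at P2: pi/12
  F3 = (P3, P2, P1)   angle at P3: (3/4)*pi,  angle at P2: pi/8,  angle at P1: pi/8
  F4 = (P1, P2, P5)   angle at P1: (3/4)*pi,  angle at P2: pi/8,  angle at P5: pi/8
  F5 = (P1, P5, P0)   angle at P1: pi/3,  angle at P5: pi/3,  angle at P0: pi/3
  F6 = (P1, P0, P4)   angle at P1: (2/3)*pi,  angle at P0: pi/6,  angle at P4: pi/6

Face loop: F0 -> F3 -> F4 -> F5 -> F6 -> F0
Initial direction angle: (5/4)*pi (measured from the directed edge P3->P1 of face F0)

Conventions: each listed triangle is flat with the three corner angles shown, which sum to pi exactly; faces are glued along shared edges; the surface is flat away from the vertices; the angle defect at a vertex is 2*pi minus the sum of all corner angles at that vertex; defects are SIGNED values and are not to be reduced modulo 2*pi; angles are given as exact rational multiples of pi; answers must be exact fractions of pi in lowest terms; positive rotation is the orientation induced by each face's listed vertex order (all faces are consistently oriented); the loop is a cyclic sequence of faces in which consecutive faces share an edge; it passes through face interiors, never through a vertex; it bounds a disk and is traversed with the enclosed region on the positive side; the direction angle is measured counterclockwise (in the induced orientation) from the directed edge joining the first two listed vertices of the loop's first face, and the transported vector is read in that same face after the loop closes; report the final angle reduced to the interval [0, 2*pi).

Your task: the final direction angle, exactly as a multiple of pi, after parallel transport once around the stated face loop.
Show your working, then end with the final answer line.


enclosed vertex P1: corner angles sum to 2*pi, defect = 2*pi - 2*pi = 0
the final direction is the initial angle plus the enclosed defects, taken mod 2*pi in the induced orientation
final angle = (5/4)*pi + 0 = (5/4)*pi (mod 2*pi)

Answer: final direction angle = (5/4)*pi


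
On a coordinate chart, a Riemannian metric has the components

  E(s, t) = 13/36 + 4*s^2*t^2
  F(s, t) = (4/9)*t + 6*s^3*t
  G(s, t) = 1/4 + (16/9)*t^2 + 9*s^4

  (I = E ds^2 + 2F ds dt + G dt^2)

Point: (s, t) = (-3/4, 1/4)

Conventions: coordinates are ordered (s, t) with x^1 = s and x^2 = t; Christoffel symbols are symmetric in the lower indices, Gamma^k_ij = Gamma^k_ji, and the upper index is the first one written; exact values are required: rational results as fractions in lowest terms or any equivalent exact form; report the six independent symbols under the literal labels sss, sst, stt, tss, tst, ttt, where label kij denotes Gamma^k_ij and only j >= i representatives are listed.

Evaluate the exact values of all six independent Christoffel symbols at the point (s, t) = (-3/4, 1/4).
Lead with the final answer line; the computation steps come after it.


Answer: Gamma_sss = 3921/12329, Gamma_sst = -39753/24658, Gamma_stt = 659953/49316, Gamma_tss = 8202/12329, Gamma_tst = -32409/12329, Gamma_ttt = 57065/24658

E = 289/576, F = -601/1152, G = 7393/2304 at the point
E_s = -3/8, E_t = 9/8, F_s = 81/32, F_t = -601/288, G_s = -243/16, G_t = 8/9
EG - F^2 = 12329/9216;  g^inv = (9216/12329) * [[7393/2304, 601/1152], [601/1152, 289/576]]
first-kind symbols [ij,l] = (1/2)(d_i g_jl + d_j g_il - d_l g_ij): [ss,s] = E_s/2 = -3/16, [ss,t] = F_s - E_t/2 = 63/32, [st,s] = E_t/2 = 9/16, [st,t] = G_s/2 = -243/32, [tt,s] = F_t - G_s/2 = 793/144, [tt,t] = G_t/2 = 4/9
Gamma^s_ij = (G*[ij,s] - F*[ij,t])/(EG - F^2), Gamma^t_ij = (E*[ij,t] - F*[ij,s])/(EG - F^2)


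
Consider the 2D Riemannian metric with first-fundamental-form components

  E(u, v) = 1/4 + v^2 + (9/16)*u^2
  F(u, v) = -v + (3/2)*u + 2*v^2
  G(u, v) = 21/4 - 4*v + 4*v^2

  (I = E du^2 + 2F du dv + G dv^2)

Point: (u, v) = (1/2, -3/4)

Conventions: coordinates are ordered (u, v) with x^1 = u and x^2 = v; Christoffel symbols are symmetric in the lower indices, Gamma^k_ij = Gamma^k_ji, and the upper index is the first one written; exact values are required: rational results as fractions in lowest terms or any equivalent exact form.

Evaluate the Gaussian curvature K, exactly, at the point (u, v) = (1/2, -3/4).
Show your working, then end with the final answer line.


E = 61/64, F = 21/8, G = 21/2, EG - F^2 = 399/128 at the point
E_u = 9/16, E_v = -3/2, F_u = 3/2, F_v = -4, G_u = 0, G_v = -10
E_vv = 2, F_uv = 0, G_uu = 0
Using the Brioschi determinant formula for K from the metric derivatives:
M1 = [[-E_vv/2 + F_uv - G_uu/2, E_u/2, F_u - E_v/2], [F_v - G_u/2, E, F], [G_v/2, F, G]] = [[-1, 9/32, 9/4], [-4, 61/64, 21/8], [-5, 21/8, 21/2]]; det M1 = -1011/128
M2 = [[0, E_v/2, G_u/2], [E_v/2, E, F], [G_u/2, F, G]] = [[0, -3/4, 0], [-3/4, 61/64, 21/8], [0, 21/8, 21/2]]; det M2 = -189/32
det M1 - det M2 = -255/128; K = -255/128 / (399/128)^2 = -10880/53067

Answer: K = -10880/53067


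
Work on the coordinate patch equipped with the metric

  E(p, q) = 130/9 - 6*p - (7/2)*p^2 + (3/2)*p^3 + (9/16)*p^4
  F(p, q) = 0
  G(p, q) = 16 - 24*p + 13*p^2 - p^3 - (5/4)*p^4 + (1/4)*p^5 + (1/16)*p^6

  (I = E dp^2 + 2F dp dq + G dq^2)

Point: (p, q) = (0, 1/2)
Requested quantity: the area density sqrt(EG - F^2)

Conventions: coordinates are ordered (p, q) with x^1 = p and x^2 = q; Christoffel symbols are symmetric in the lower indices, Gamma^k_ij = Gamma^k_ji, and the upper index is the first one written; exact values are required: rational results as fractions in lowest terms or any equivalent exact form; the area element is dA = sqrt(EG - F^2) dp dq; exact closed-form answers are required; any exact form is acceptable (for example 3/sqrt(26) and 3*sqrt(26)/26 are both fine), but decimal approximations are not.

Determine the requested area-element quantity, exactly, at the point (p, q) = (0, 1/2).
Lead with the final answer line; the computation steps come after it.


Answer: sqrt(EG - F^2) = 4*sqrt(130)/3

E = 130/9, F = 0, G = 16; EG - F^2 = 2080/9


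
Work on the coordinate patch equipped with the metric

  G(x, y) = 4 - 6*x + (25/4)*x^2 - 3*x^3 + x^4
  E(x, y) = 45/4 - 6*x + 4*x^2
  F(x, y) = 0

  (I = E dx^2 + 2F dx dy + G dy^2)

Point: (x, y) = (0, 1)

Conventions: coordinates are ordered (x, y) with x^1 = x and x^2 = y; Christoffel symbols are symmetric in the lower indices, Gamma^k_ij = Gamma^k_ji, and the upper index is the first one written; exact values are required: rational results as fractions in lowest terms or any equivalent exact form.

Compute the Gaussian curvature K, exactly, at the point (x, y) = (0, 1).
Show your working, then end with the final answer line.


E = 45/4, F = 0, G = 4, EG - F^2 = 45 at the point
E_x = -6, E_y = 0, F_x = 0, F_y = 0, G_x = -6, G_y = 0
E_yy = 0, F_xy = 0, G_xx = 25/2
Compute both Brioschi determinants and normalise by (EG - F^2)^2.
M1 = [[-E_yy/2 + F_xy - G_xx/2, E_x/2, F_x - E_y/2], [F_y - G_x/2, E, F], [G_y/2, F, G]] = [[-25/4, -3, 0], [3, 45/4, 0], [0, 0, 4]]; det M1 = -981/4
M2 = [[0, E_y/2, G_x/2], [E_y/2, E, F], [G_x/2, F, G]] = [[0, 0, -3], [0, 45/4, 0], [-3, 0, 4]]; det M2 = -405/4
det M1 - det M2 = -144; K = -144 / (45)^2 = -16/225

Answer: K = -16/225


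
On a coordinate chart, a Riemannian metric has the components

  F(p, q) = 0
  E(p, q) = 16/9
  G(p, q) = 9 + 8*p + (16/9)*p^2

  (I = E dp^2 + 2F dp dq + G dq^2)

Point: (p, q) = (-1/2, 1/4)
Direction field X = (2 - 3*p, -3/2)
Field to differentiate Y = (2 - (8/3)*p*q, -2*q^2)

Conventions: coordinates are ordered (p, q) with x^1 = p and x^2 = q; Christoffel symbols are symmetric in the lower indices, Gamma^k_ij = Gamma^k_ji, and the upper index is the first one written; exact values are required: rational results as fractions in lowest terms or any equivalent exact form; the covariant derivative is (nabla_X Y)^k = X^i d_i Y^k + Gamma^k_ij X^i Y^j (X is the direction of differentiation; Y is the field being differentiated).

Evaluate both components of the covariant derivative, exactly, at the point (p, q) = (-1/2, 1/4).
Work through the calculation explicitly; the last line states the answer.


E = 16/9, F = 0, G = 49/9 at the point
E_p = 0, E_q = 0, F_p = 0, F_q = 0, G_p = 56/9, G_q = 0
EG - F^2 = 784/81;  g^inv = (81/784) * [[49/9, 0], [0, 16/9]]
first-kind symbols [ij,l] = (1/2)(d_i g_jl + d_j g_il - d_l g_ij): [pp,p] = E_p/2 = 0, [pp,q] = F_p - E_q/2 = 0, [pq,p] = E_q/2 = 0, [pq,q] = G_p/2 = 28/9, [qq,p] = F_q - G_p/2 = -28/9, [qq,q] = G_q/2 = 0
Gamma^p_ij = (G*[ij,p] - F*[ij,q])/(EG - F^2), Gamma^q_ij = (E*[ij,q] - F*[ij,p])/(EG - F^2)
Gamma_ppp = 0, Gamma_ppq = 0, Gamma_pqq = -7/4, Gamma_qpp = 0, Gamma_qpq = 4/7, Gamma_qqq = 0
X = (7/2, -3/2), Y = (7/3, -1/8) at the point

Answer: (nabla_X Y)^p = -895/192, (nabla_X Y)^q = -3/4


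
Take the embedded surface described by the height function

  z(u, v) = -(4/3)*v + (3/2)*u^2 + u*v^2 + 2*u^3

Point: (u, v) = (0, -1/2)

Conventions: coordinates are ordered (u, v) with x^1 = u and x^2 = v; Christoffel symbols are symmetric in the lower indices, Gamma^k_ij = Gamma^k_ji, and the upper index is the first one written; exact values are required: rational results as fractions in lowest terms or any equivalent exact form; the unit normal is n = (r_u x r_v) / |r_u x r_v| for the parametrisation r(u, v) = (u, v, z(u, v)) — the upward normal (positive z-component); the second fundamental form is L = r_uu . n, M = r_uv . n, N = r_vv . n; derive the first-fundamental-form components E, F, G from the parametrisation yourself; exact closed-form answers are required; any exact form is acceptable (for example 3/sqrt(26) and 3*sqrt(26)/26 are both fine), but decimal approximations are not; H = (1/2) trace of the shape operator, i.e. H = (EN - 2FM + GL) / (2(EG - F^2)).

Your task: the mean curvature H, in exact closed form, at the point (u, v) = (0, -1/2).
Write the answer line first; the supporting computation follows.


Answer: H = 6624*sqrt(409)/167281

z_u = 1/4, z_v = -4/3, z_uu = 3, z_uv = -1, z_vv = 0
E = 17/16, F = -1/3, G = 25/9; answer radicand W^2 = 409/144
unnormalised second-form numerators: l = 3, m = -1, n = 0; L = l/sqrt(409/144), and similarly M = m/sqrt(W^2), N = n/sqrt(W^2)
H = (E*n - 2*F*m + G*l) / (2*(EG - F^2)*sqrt(W^2)); E*n - 2*F*m + G*l = 23/3, EG - F^2 = 409/144, so H = (552/409)/sqrt(409/144)


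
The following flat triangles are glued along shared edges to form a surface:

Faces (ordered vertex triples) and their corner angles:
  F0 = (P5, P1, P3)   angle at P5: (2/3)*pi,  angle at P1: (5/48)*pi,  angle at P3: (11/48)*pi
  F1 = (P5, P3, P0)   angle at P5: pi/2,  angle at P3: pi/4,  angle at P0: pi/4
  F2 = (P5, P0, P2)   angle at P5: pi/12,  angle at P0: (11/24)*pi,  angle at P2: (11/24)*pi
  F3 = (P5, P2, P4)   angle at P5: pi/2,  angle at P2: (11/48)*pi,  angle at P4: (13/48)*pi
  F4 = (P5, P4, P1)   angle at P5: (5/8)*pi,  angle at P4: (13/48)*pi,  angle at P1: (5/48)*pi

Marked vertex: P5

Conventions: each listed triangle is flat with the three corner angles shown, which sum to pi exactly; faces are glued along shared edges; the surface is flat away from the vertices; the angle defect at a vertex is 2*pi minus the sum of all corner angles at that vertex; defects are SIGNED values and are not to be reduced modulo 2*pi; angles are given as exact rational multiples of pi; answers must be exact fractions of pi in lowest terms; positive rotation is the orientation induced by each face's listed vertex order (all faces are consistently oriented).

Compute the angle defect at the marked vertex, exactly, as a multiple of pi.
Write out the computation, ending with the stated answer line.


Sum of corner angles at P5: (19/8)*pi
defect = 2*pi - (19/8)*pi

Answer: defect(P5) = (-3/8)*pi


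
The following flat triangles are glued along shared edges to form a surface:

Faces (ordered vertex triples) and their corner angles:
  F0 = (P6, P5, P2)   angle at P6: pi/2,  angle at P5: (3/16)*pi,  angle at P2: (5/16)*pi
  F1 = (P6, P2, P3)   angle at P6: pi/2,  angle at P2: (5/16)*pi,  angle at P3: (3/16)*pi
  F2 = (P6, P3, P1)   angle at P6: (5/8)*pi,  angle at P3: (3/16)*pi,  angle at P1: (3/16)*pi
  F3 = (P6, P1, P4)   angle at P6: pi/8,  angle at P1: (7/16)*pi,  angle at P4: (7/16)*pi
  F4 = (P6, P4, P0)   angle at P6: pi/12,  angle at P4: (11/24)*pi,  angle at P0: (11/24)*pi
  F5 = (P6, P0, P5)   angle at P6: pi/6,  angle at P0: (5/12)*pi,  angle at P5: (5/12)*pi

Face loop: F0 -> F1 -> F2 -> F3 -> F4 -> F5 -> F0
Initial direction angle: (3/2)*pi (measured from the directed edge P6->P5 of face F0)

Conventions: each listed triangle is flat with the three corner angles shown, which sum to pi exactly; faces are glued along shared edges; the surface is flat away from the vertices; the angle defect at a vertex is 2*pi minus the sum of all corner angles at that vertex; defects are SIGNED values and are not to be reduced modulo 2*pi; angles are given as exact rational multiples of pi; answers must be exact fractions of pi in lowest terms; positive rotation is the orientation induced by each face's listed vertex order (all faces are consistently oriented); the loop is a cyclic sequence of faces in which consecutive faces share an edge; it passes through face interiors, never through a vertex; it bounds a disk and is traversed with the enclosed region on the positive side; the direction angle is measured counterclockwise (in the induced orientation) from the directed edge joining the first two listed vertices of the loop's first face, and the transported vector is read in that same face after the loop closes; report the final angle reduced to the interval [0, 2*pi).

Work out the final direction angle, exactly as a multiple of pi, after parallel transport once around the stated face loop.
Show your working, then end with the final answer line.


enclosed vertex P6: corner angles sum to 2*pi, defect = 2*pi - 2*pi = 0
final direction = starting direction + enclosed defect total, reduced mod 2*pi (induced orientation)
final angle = (3/2)*pi + 0 = (3/2)*pi (mod 2*pi)

Answer: final direction angle = (3/2)*pi


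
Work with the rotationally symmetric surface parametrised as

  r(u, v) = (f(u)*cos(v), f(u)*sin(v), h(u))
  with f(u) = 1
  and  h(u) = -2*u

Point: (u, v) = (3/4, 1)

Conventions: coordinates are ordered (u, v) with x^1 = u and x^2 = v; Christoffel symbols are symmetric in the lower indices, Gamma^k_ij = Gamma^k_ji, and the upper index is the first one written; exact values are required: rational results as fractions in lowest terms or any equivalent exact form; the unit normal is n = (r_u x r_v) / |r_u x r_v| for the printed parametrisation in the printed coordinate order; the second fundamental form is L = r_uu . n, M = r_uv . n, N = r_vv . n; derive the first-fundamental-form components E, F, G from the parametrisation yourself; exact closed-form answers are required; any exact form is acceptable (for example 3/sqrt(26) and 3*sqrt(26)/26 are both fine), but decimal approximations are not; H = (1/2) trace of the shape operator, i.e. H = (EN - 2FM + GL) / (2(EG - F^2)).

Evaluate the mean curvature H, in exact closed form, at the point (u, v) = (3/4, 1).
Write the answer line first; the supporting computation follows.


Answer: H = -1/2

f = 1, f' = 0, f'' = 0, h' = -2, h'' = 0
E = 4, F = 0, G = 1; answer radicand W^2 = 4
unnormalised second-form numerators: l = 0, m = 0, n = -2; L = l/sqrt(4), and similarly M = m/sqrt(W^2), N = n/sqrt(W^2)
H = (E*n - 2*F*m + G*l) / (2*(EG - F^2)*sqrt(W^2)); E*n - 2*F*m + G*l = -8, EG - F^2 = 4, so H = (-1)/sqrt(4)


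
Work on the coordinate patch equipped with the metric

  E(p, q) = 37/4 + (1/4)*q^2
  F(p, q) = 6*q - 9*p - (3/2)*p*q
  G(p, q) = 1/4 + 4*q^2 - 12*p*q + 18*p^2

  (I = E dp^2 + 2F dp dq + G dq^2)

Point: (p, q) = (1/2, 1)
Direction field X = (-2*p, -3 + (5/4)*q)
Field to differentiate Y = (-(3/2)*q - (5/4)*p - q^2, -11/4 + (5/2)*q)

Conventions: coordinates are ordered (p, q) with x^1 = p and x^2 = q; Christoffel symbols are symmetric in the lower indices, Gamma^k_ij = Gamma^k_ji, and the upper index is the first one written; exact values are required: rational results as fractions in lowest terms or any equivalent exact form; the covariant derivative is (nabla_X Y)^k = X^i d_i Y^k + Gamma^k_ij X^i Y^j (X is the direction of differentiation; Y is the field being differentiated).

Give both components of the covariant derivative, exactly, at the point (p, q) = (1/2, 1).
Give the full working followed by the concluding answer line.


E = 19/2, F = 3/4, G = 11/4 at the point
E_p = 0, E_q = 1/2, F_p = -21/2, F_q = 21/4, G_p = 6, G_q = 2
EG - F^2 = 409/16;  g^inv = (16/409) * [[11/4, -3/4], [-3/4, 19/2]]
first-kind symbols [ij,l] = (1/2)(d_i g_jl + d_j g_il - d_l g_ij): [pp,p] = E_p/2 = 0, [pp,q] = F_p - E_q/2 = -43/4, [pq,p] = E_q/2 = 1/4, [pq,q] = G_p/2 = 3, [qq,p] = F_q - G_p/2 = 9/4, [qq,q] = G_q/2 = 1
Gamma^p_ij = (G*[ij,p] - F*[ij,q])/(EG - F^2), Gamma^q_ij = (E*[ij,q] - F*[ij,p])/(EG - F^2)
Gamma_ppp = 129/409, Gamma_ppq = -25/409, Gamma_pqq = 87/409, Gamma_qpp = -1634/409, Gamma_qpq = 453/409, Gamma_qqq = 125/409
X = (-1, -7/4), Y = (-25/8, -1/4) at the point

Answer: (nabla_X Y)^p = 106067/13088, (nabla_X Y)^q = -136011/13088


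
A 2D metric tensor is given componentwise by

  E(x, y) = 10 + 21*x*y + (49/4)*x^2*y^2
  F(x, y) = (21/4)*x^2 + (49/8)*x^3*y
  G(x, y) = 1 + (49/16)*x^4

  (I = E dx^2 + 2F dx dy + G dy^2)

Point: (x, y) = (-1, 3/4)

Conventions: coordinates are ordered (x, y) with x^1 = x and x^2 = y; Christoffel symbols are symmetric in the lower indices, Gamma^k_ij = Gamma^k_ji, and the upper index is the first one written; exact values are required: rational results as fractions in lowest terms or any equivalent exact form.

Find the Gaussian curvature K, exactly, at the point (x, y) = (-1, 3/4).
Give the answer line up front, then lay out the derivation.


Answer: K = -50176/72361

E = 73/64, F = 21/32, G = 65/16, EG - F^2 = 269/64 at the point
E_x = 63/32, E_y = -21/8, F_x = 105/32, F_y = -49/8, G_x = -49/4, G_y = 0
E_yy = 49/2, F_xy = 147/8, G_xx = 147/4
Apply the Brioschi formula K = (det M1 - det M2)/(EG - F^2)^2 over the derivative matrices of E, F, G.
M1 = [[-E_yy/2 + F_xy - G_xx/2, E_x/2, F_x - E_y/2], [F_y - G_x/2, E, F], [G_y/2, F, G]] = [[-49/4, 63/64, 147/32], [0, 73/64, 21/32], [0, 21/32, 65/16]]; det M1 = -13181/256
M2 = [[0, E_y/2, G_x/2], [E_y/2, E, F], [G_x/2, F, G]] = [[0, -21/16, -49/8], [-21/16, 73/64, 21/32], [-49/8, 21/32, 65/16]]; det M2 = -10045/256
det M1 - det M2 = -49/4; K = -49/4 / (269/64)^2 = -50176/72361


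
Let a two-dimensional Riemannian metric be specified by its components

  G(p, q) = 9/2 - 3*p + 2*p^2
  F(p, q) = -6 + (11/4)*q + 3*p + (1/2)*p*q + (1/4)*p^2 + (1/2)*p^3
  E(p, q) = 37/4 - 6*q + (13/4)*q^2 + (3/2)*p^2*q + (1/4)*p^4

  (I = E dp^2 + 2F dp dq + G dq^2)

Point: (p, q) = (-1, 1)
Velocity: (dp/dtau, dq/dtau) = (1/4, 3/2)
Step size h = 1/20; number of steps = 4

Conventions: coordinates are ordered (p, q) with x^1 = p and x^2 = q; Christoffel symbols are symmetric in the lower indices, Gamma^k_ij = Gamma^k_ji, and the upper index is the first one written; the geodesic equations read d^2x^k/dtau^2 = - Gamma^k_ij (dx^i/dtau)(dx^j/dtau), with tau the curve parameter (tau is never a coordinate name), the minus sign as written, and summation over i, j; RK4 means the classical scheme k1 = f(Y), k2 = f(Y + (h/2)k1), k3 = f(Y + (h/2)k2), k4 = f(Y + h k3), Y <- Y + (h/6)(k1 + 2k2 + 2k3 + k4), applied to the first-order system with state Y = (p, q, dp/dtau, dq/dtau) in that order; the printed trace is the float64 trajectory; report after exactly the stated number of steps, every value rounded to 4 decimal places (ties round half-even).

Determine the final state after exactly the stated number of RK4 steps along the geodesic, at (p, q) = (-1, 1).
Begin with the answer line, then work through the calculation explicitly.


Answer: p = -1.0085, q = 1.2589, dp/dtau = -0.2631, dq/dtau = 1.1288

f(Y) = (dp/dtau, dq/dtau, -Gamma^p_ij Y'^i Y'^j, -Gamma^q_ij Y'^i Y'^j) with the Gammas evaluated at the stage position; h = 0.050000; intermediate values shown to 6 dp
step 0: p = -1.0000, q = 1.0000, dp/dtau = 0.2500, dq/dtau = 1.5000
step 1:
  k1: at (p, q) = (-1.000000, 1.000000), (dp/dtau, dq/dtau) = (0.250000, 1.500000); Gamma_ppp = 0.187234, Gamma_ppq = -0.510638, Gamma_pqq = 1.859574, Gamma_qpp = 0.506383, Gamma_qpq = -0.744681, Gamma_qqq = 1.370213; k1 = (0.250000, 1.500000, -3.812766, -2.556117)
  k2: at (p, q) = (-0.993750, 1.037500), (dp/dtau, dq/dtau) = (0.154681, 1.436097); Gamma_ppp = 0.131508, Gamma_ppq = -0.434227, Gamma_pqq = 1.746151, Gamma_qpp = 0.454342, Gamma_qpq = -0.685066, Gamma_qqq = 1.271794; k2 = (0.154681, 1.436097, -3.411449, -2.329429)
  k3: at (p, q) = (-0.996133, 1.035902), (dp/dtau, dq/dtau) = (0.164714, 1.441764); Gamma_ppp = 0.132006, Gamma_ppq = -0.436812, Gamma_pqq = 1.750375, Gamma_qpp = 0.454820, Gamma_qpq = -0.686907, Gamma_qqq = 1.275280; k3 = (0.164714, 1.441764, -3.434591, -2.336993)
  k4: at (p, q) = (-0.991764, 1.072088), (dp/dtau, dq/dtau) = (0.078270, 1.383150); Gamma_ppp = 0.083194, Gamma_ppq = -0.369921, Gamma_pqq = 1.649329, Gamma_qpp = 0.408720, Gamma_qpq = -0.635340, Gamma_qqq = 1.187856; k4 = (0.078270, 1.383150, -3.075755, -2.137433)
  Y <- Y + (h/6)(k1 + 2k2 + 2k3 + k4): p = -0.9919, q = 1.0720, dp/dtau = 0.0785, dq/dtau = 1.3831
step 2:
  k1: at (p, q) = (-0.991941, 1.071991), (dp/dtau, dq/dtau) = (0.078495, 1.383113); Gamma_ppp = 0.083191, Gamma_ppq = -0.370059, Gamma_pqq = 1.649562, Gamma_qpp = 0.408721, Gamma_qpq = -0.635433, Gamma_qqq = 1.188046; k1 = (0.078495, 1.383113, -3.075777, -2.137279)
  k2: at (p, q) = (-0.989979, 1.106568), (dp/dtau, dq/dtau) = (0.001601, 1.329681); Gamma_ppp = 0.040289, Gamma_ppq = -0.311911, Gamma_pqq = 1.560185, Gamma_qpp = 0.367710, Gamma_qpq = -0.591126, Gamma_qqq = 1.110937; k2 = (0.001601, 1.329681, -2.757161, -1.961681)
  k3: at (p, q) = (-0.991901, 1.105233), (dp/dtau, dq/dtau) = (0.009566, 1.334071); Gamma_ppp = 0.040531, Gamma_ppq = -0.313729, Gamma_pqq = 1.563210, Gamma_qpp = 0.368000, Gamma_qpq = -0.592377, Gamma_qqq = 1.113454; k3 = (0.009566, 1.334071, -2.774114, -1.966580)
  k4: at (p, q) = (-0.991463, 1.138694), (dp/dtau, dq/dtau) = (-0.060211, 1.284784); Gamma_ppp = 0.002517, Gamma_ppq = -0.262333, Gamma_pqq = 1.482700, Gamma_qpp = 0.331220, Gamma_qpq = -0.553704, Gamma_qqq = 1.044290; k4 = (-0.060211, 1.284784, -2.488046, -1.810647)
  Y <- Y + (h/6)(k1 + 2k2 + 2k3 + k4): p = -0.9916, q = 1.1386, dp/dtau = -0.0601, dq/dtau = 1.2847
step 3:
  k1: at (p, q) = (-0.991603, 1.138619), (dp/dtau, dq/dtau) = (-0.060058, 1.284743); Gamma_ppp = 0.002504, Gamma_ppq = -0.262422, Gamma_pqq = 1.482853, Gamma_qpp = 0.331213, Gamma_qpq = -0.553762, Gamma_qqq = 1.044417; k1 = (-0.060058, 1.284743, -2.488050, -1.810527)
  k2: at (p, q) = (-0.993104, 1.170738), (dp/dtau, dq/dtau) = (-0.122259, 1.239480); Gamma_ppp = -0.031321, Gamma_ppq = -0.217265, Gamma_pqq = 1.410738, Gamma_qpp = 0.298078, Gamma_qpq = -0.520190, Gamma_qqq = 0.982741; k2 = (-0.122259, 1.239480, -2.232710, -1.671907)
  k3: at (p, q) = (-0.994659, 1.169606), (dp/dtau, dq/dtau) = (-0.115876, 1.242945); Gamma_ppp = -0.031218, Gamma_ppq = -0.218576, Gamma_pqq = 1.412954, Gamma_qpp = 0.298268, Gamma_qpq = -0.521058, Gamma_qqq = 0.984598; k3 = (-0.115876, 1.242945, -2.245434, -1.675216)
  k4: at (p, q) = (-0.997396, 1.200766), (dp/dtau, dq/dtau) = (-0.172330, 1.200982); Gamma_ppp = -0.061484, Gamma_ppq = -0.178336, Gamma_pqq = 1.347349, Gamma_qpp = 0.268242, Gamma_qpq = -0.491516, Gamma_qqq = 0.928800; k4 = (-0.172330, 1.200982, -2.015352, -1.551082)
  Y <- Y + (h/6)(k1 + 2k2 + 2k3 + k4): p = -0.9975, q = 1.2007, dp/dtau = -0.1722, dq/dtau = 1.2009
step 4:
  k1: at (p, q) = (-0.997508, 1.200707), (dp/dtau, dq/dtau) = (-0.172222, 1.200944); Gamma_ppp = -0.061501, Gamma_ppq = -0.178396, Gamma_pqq = 1.347452, Gamma_qpp = 0.268233, Gamma_qpq = -0.491553, Gamma_qqq = 0.928886; k1 = (-0.172222, 1.200944, -2.015356, -1.550993)
  k2: at (p, q) = (-1.001814, 1.230731), (dp/dtau, dq/dtau) = (-0.222606, 1.162169); Gamma_ppp = -0.088708, Gamma_ppq = -0.142726, Gamma_pqq = 1.288035, Gamma_qpp = 0.240905, Gamma_qpq = -0.465673, Gamma_qqq = 0.878652; k2 = (-0.222606, 1.162169, -1.809121, -1.439623)
  k3: at (p, q) = (-1.003073, 1.229761), (dp/dtau, dq/dtau) = (-0.217450, 1.164954); Gamma_ppp = -0.088678, Gamma_ppq = -0.143693, Gamma_pqq = 1.289692, Gamma_qpp = 0.241040, Gamma_qpq = -0.466285, Gamma_qqq = 0.880051; k3 = (-0.217450, 1.164954, -1.818871, -1.441967)
  k4: at (p, q) = (-1.008381, 1.258955), (dp/dtau, dq/dtau) = (-0.263166, 1.128846); Gamma_ppp = -0.113225, Gamma_ppq = -0.111689, Gamma_pqq = 1.235165, Gamma_qpp = 0.216062, Gamma_qpq = -0.443345, Gamma_qqq = 0.834259; k4 = (-0.263166, 1.128846, -1.632480, -1.341466)
  Y <- Y + (h/6)(k1 + 2k2 + 2k3 + k4): p = -1.0085, q = 1.2589, dp/dtau = -0.2631, dq/dtau = 1.1288
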